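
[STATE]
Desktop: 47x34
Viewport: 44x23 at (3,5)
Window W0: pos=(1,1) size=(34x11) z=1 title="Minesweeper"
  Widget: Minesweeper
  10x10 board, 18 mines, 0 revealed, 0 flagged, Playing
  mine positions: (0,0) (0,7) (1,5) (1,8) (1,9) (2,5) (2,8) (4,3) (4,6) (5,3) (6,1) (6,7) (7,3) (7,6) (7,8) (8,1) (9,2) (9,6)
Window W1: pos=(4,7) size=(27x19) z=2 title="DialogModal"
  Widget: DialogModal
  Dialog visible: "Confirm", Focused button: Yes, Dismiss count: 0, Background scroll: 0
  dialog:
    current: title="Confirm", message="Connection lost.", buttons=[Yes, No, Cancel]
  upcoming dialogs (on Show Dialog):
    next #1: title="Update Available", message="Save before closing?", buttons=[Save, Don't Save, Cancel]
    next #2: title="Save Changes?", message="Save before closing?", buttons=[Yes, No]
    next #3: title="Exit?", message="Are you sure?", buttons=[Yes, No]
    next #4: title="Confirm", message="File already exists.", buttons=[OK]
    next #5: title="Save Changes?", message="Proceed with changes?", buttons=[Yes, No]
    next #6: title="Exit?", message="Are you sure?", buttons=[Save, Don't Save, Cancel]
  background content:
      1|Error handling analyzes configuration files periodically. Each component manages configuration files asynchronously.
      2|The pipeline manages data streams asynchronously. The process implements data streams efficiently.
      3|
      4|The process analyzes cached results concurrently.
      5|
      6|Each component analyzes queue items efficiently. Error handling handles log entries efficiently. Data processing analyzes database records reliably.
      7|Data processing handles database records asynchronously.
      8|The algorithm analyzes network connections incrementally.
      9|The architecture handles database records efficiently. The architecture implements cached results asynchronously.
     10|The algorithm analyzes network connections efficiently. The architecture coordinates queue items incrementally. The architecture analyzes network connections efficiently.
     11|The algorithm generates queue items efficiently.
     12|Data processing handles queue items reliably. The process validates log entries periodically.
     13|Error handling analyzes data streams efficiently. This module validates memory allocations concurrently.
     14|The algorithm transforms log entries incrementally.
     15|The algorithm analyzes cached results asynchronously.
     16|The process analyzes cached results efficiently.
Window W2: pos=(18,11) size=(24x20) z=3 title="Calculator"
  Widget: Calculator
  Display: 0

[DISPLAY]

■■■■■■■■■                      ┃            
■■■■■■■■■                      ┃            
■┏━━━━━━━━━━━━━━━━━━━━━━━━━┓   ┃            
■┃ DialogModal             ┃   ┃            
■┠─────────────────────────┨   ┃            
■┃Error handling analyzes c┃   ┃            
━┃The pipeline ┏━━━━━━━━━━━━━━━━━━━━━━┓     
 ┃             ┃ Calculator           ┃     
 ┃The process a┠──────────────────────┨     
 ┃             ┃                     0┃     
 ┃Ea┌──────────┃┌───┬───┬───┬───┐     ┃     
 ┃Da│      Conf┃│ 7 │ 8 │ 9 │ ÷ │     ┃     
 ┃Th│  Connecti┃├───┼───┼───┼───┤     ┃     
 ┃Th│[Yes]  No ┃│ 4 │ 5 │ 6 │ × │     ┃     
 ┃Th└──────────┃├───┼───┼───┼───┤     ┃     
 ┃The algorithm┃│ 1 │ 2 │ 3 │ - │     ┃     
 ┃Data processi┃├───┼───┼───┼───┤     ┃     
 ┃Error handlin┃│ 0 │ . │ = │ + │     ┃     
 ┃The algorithm┃├───┼───┼───┼───┤     ┃     
 ┃The algorithm┃│ C │ MC│ MR│ M+│     ┃     
 ┗━━━━━━━━━━━━━┃└───┴───┴───┴───┘     ┃     
               ┃                      ┃     
               ┃                      ┃     


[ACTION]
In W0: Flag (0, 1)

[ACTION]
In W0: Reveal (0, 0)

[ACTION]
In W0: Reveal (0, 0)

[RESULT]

■■■■✹■■✹✹                      ┃            
■■■■✹■■✹■                      ┃            
■┏━━━━━━━━━━━━━━━━━━━━━━━━━┓   ┃            
■┃ DialogModal             ┃   ┃            
■┠─────────────────────────┨   ┃            
✹┃Error handling analyzes c┃   ┃            
━┃The pipeline ┏━━━━━━━━━━━━━━━━━━━━━━┓     
 ┃             ┃ Calculator           ┃     
 ┃The process a┠──────────────────────┨     
 ┃             ┃                     0┃     
 ┃Ea┌──────────┃┌───┬───┬───┬───┐     ┃     
 ┃Da│      Conf┃│ 7 │ 8 │ 9 │ ÷ │     ┃     
 ┃Th│  Connecti┃├───┼───┼───┼───┤     ┃     
 ┃Th│[Yes]  No ┃│ 4 │ 5 │ 6 │ × │     ┃     
 ┃Th└──────────┃├───┼───┼───┼───┤     ┃     
 ┃The algorithm┃│ 1 │ 2 │ 3 │ - │     ┃     
 ┃Data processi┃├───┼───┼───┼───┤     ┃     
 ┃Error handlin┃│ 0 │ . │ = │ + │     ┃     
 ┃The algorithm┃├───┼───┼───┼───┤     ┃     
 ┃The algorithm┃│ C │ MC│ MR│ M+│     ┃     
 ┗━━━━━━━━━━━━━┃└───┴───┴───┴───┘     ┃     
               ┃                      ┃     
               ┃                      ┃     


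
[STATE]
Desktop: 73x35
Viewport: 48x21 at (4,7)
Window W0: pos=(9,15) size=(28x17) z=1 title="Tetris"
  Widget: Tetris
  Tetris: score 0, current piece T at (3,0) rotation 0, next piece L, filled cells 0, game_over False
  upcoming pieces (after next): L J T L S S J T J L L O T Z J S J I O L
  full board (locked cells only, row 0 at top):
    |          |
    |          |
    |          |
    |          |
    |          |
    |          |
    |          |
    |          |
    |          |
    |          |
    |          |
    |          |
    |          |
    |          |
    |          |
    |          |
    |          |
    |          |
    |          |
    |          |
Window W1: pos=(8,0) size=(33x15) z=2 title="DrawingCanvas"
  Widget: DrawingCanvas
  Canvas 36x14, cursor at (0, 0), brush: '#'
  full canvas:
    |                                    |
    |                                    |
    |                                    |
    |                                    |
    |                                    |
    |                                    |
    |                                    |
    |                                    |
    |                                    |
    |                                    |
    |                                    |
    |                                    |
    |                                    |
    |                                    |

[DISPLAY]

    ┃                               ┃           
    ┃                               ┃           
    ┃                               ┃           
    ┃                               ┃           
    ┃                               ┃           
    ┃                               ┃           
    ┃                               ┃           
    ┗━━━━━━━━━━━━━━━━━━━━━━━━━━━━━━━┛           
     ┏━━━━━━━━━━━━━━━━━━━━━━━━━━┓               
     ┃ Tetris                   ┃               
     ┠──────────────────────────┨               
     ┃          │Next:          ┃               
     ┃          │  ▒            ┃               
     ┃          │▒▒▒            ┃               
     ┃          │               ┃               
     ┃          │               ┃               
     ┃          │               ┃               
     ┃          │Score:         ┃               
     ┃          │0              ┃               
     ┃          │               ┃               
     ┃          │               ┃               


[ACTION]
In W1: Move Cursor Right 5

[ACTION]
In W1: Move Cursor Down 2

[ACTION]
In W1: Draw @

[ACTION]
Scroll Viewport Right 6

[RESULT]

                              ┃                 
                              ┃                 
                              ┃                 
                              ┃                 
                              ┃                 
                              ┃                 
                              ┃                 
━━━━━━━━━━━━━━━━━━━━━━━━━━━━━━┛                 
━━━━━━━━━━━━━━━━━━━━━━━━━━┓                     
 Tetris                   ┃                     
──────────────────────────┨                     
          │Next:          ┃                     
          │  ▒            ┃                     
          │▒▒▒            ┃                     
          │               ┃                     
          │               ┃                     
          │               ┃                     
          │Score:         ┃                     
          │0              ┃                     
          │               ┃                     
          │               ┃                     


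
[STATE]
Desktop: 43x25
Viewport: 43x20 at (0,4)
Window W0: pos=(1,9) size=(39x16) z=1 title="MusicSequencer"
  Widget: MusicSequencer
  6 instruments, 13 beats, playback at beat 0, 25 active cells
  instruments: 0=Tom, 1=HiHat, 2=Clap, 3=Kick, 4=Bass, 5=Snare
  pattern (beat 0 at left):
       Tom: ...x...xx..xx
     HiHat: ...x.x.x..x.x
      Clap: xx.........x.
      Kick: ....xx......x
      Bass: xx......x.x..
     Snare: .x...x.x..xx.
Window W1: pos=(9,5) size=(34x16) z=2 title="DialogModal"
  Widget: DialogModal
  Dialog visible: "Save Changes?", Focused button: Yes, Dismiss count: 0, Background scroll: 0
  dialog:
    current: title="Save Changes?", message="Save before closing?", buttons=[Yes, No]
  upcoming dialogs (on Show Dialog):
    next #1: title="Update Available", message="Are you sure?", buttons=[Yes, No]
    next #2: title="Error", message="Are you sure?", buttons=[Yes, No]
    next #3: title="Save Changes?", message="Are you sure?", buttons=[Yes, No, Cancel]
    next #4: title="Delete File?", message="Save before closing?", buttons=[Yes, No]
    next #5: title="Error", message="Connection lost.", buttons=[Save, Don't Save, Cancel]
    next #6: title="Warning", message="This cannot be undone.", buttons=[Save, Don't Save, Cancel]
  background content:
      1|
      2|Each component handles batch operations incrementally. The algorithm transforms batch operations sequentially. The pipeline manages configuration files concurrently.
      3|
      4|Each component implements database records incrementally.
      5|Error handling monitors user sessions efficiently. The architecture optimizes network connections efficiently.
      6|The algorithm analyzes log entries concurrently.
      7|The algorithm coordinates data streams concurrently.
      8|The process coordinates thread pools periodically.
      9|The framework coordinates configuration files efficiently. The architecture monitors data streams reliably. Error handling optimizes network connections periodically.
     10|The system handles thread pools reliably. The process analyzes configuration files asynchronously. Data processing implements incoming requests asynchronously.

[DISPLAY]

                                           
         ┏━━━━━━━━━━━━━━━━━━━━━━━━━━━━━━━━┓
         ┃ DialogModal                    ┃
         ┠────────────────────────────────┨
         ┃                                ┃
 ┏━━━━━━━┃Each component handles batch ope┃
 ┃ MusicS┃                                ┃
 ┠───────┃Each┌──────────────────────┐taba┃
 ┃      ▼┃Erro│    Save Changes?     │ ses┃
 ┃   Tom·┃The │ Save before closing? │ntri┃
 ┃ HiHat·┃The │      [Yes]  No       │ta s┃
 ┃  Clap█┃The └──────────────────────┘ad p┃
 ┃  Kick·┃The framework coordinates config┃
 ┃  Bass█┃The system handles thread pools ┃
 ┃ Snare·┃                                ┃
 ┃       ┃                                ┃
 ┃       ┗━━━━━━━━━━━━━━━━━━━━━━━━━━━━━━━━┛
 ┃                                     ┃   
 ┃                                     ┃   
 ┃                                     ┃   


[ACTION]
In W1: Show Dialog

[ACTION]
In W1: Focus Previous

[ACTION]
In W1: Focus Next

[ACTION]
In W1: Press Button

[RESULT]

                                           
         ┏━━━━━━━━━━━━━━━━━━━━━━━━━━━━━━━━┓
         ┃ DialogModal                    ┃
         ┠────────────────────────────────┨
         ┃                                ┃
 ┏━━━━━━━┃Each component handles batch ope┃
 ┃ MusicS┃                                ┃
 ┠───────┃Each component implements databa┃
 ┃      ▼┃Error handling monitors user ses┃
 ┃   Tom·┃The algorithm analyzes log entri┃
 ┃ HiHat·┃The algorithm coordinates data s┃
 ┃  Clap█┃The process coordinates thread p┃
 ┃  Kick·┃The framework coordinates config┃
 ┃  Bass█┃The system handles thread pools ┃
 ┃ Snare·┃                                ┃
 ┃       ┃                                ┃
 ┃       ┗━━━━━━━━━━━━━━━━━━━━━━━━━━━━━━━━┛
 ┃                                     ┃   
 ┃                                     ┃   
 ┃                                     ┃   


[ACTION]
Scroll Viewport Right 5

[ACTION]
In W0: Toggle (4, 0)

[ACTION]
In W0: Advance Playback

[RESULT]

                                           
         ┏━━━━━━━━━━━━━━━━━━━━━━━━━━━━━━━━┓
         ┃ DialogModal                    ┃
         ┠────────────────────────────────┨
         ┃                                ┃
 ┏━━━━━━━┃Each component handles batch ope┃
 ┃ MusicS┃                                ┃
 ┠───────┃Each component implements databa┃
 ┃      0┃Error handling monitors user ses┃
 ┃   Tom·┃The algorithm analyzes log entri┃
 ┃ HiHat·┃The algorithm coordinates data s┃
 ┃  Clap█┃The process coordinates thread p┃
 ┃  Kick·┃The framework coordinates config┃
 ┃  Bass·┃The system handles thread pools ┃
 ┃ Snare·┃                                ┃
 ┃       ┃                                ┃
 ┃       ┗━━━━━━━━━━━━━━━━━━━━━━━━━━━━━━━━┛
 ┃                                     ┃   
 ┃                                     ┃   
 ┃                                     ┃   


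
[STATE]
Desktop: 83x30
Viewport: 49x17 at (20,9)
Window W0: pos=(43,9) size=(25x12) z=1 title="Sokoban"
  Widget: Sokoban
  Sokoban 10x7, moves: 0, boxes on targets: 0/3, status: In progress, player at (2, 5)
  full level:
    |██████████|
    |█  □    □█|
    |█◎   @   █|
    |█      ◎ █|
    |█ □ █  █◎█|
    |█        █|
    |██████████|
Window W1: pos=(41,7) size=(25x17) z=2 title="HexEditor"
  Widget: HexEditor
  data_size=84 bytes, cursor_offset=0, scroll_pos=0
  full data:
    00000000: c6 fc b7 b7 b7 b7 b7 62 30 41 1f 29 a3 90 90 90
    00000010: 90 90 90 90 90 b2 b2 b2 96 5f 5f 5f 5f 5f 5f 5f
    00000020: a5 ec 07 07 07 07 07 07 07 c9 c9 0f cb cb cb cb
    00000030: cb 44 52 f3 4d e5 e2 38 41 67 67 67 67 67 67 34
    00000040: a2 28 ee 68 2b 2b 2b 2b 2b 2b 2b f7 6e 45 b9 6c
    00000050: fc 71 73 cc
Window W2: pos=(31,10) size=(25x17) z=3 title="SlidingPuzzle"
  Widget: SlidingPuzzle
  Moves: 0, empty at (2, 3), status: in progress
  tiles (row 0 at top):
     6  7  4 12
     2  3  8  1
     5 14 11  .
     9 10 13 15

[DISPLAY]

                     ┠───────────────────────┨━┓ 
           ┏━━━━━━━━━━━━━━━━━━━━━━━┓c b7 b7 b┃ ┃ 
           ┃ SlidingPuzzle         ┃0 90 90 9┃─┨ 
           ┠───────────────────────┨c 07 07 0┃ ┃ 
           ┃┌────┬────┬────┬────┐  ┃4 52 f3 4┃ ┃ 
           ┃│  6 │  7 │  4 │ 12 │  ┃8 ee 68 2┃ ┃ 
           ┃├────┼────┼────┼────┤  ┃1 73 cc  ┃ ┃ 
           ┃│  2 │  3 │  8 │  1 │  ┃         ┃ ┃ 
           ┃├────┼────┼────┼────┤  ┃         ┃ ┃ 
           ┃│  5 │ 14 │ 11 │    │  ┃         ┃ ┃ 
           ┃├────┼────┼────┼────┤  ┃         ┃ ┃ 
           ┃│  9 │ 10 │ 13 │ 15 │  ┃         ┃━┛ 
           ┃└────┴────┴────┴────┘  ┃         ┃   
           ┃Moves: 0               ┃         ┃   
           ┃                       ┃━━━━━━━━━┛   
           ┃                       ┃             
           ┃                       ┃             


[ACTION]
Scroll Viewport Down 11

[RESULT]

           ┃┌────┬────┬────┬────┐  ┃4 52 f3 4┃ ┃ 
           ┃│  6 │  7 │  4 │ 12 │  ┃8 ee 68 2┃ ┃ 
           ┃├────┼────┼────┼────┤  ┃1 73 cc  ┃ ┃ 
           ┃│  2 │  3 │  8 │  1 │  ┃         ┃ ┃ 
           ┃├────┼────┼────┼────┤  ┃         ┃ ┃ 
           ┃│  5 │ 14 │ 11 │    │  ┃         ┃ ┃ 
           ┃├────┼────┼────┼────┤  ┃         ┃ ┃ 
           ┃│  9 │ 10 │ 13 │ 15 │  ┃         ┃━┛ 
           ┃└────┴────┴────┴────┘  ┃         ┃   
           ┃Moves: 0               ┃         ┃   
           ┃                       ┃━━━━━━━━━┛   
           ┃                       ┃             
           ┃                       ┃             
           ┗━━━━━━━━━━━━━━━━━━━━━━━┛             
                                                 
                                                 
                                                 


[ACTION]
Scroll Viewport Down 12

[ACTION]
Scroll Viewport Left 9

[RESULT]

                    ┃┌────┬────┬────┬────┐  ┃4 52
                    ┃│  6 │  7 │  4 │ 12 │  ┃8 ee
                    ┃├────┼────┼────┼────┤  ┃1 73
                    ┃│  2 │  3 │  8 │  1 │  ┃    
                    ┃├────┼────┼────┼────┤  ┃    
                    ┃│  5 │ 14 │ 11 │    │  ┃    
                    ┃├────┼────┼────┼────┤  ┃    
                    ┃│  9 │ 10 │ 13 │ 15 │  ┃    
                    ┃└────┴────┴────┴────┘  ┃    
                    ┃Moves: 0               ┃    
                    ┃                       ┃━━━━
                    ┃                       ┃    
                    ┃                       ┃    
                    ┗━━━━━━━━━━━━━━━━━━━━━━━┛    
                                                 
                                                 
                                                 


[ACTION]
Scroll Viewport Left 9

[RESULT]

                             ┃┌────┬────┬────┬───
                             ┃│  6 │  7 │  4 │ 12
                             ┃├────┼────┼────┼───
                             ┃│  2 │  3 │  8 │  1
                             ┃├────┼────┼────┼───
                             ┃│  5 │ 14 │ 11 │   
                             ┃├────┼────┼────┼───
                             ┃│  9 │ 10 │ 13 │ 15
                             ┃└────┴────┴────┴───
                             ┃Moves: 0           
                             ┃                   
                             ┃                   
                             ┃                   
                             ┗━━━━━━━━━━━━━━━━━━━
                                                 
                                                 
                                                 


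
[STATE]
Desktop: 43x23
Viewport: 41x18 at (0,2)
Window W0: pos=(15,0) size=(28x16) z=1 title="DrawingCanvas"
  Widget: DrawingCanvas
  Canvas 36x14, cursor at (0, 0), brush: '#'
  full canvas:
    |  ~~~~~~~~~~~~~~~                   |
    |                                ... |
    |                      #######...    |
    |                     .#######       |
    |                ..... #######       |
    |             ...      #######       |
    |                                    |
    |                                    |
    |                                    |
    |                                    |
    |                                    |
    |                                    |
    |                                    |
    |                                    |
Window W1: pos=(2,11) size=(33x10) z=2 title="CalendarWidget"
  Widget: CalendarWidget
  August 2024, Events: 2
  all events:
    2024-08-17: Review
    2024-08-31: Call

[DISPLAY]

               ┠─────────────────────────
               ┃+ ~~~~~~~~~~~~~~~        
               ┃                         
               ┃                      ###
               ┃                     .###
               ┃                ..... ###
               ┃             ...      ###
               ┃                         
               ┃                         
  ┏━━━━━━━━━━━━━━━━━━━━━━━━━━━━━━━┓      
  ┃ CalendarWidget                ┃      
  ┠───────────────────────────────┨      
  ┃          August 2024          ┃      
  ┃Mo Tu We Th Fr Sa Su           ┃━━━━━━
  ┃          1  2  3  4           ┃      
  ┃ 5  6  7  8  9 10 11           ┃      
  ┃12 13 14 15 16 17* 18          ┃      
  ┃19 20 21 22 23 24 25           ┃      


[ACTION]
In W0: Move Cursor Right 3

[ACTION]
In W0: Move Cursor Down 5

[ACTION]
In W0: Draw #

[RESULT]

               ┠─────────────────────────
               ┃  ~~~~~~~~~~~~~~~        
               ┃                         
               ┃                      ###
               ┃                     .###
               ┃                ..... ###
               ┃   #         ...      ###
               ┃                         
               ┃                         
  ┏━━━━━━━━━━━━━━━━━━━━━━━━━━━━━━━┓      
  ┃ CalendarWidget                ┃      
  ┠───────────────────────────────┨      
  ┃          August 2024          ┃      
  ┃Mo Tu We Th Fr Sa Su           ┃━━━━━━
  ┃          1  2  3  4           ┃      
  ┃ 5  6  7  8  9 10 11           ┃      
  ┃12 13 14 15 16 17* 18          ┃      
  ┃19 20 21 22 23 24 25           ┃      


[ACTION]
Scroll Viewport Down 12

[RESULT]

               ┃                      ###
               ┃                     .###
               ┃                ..... ###
               ┃   #         ...      ###
               ┃                         
               ┃                         
  ┏━━━━━━━━━━━━━━━━━━━━━━━━━━━━━━━┓      
  ┃ CalendarWidget                ┃      
  ┠───────────────────────────────┨      
  ┃          August 2024          ┃      
  ┃Mo Tu We Th Fr Sa Su           ┃━━━━━━
  ┃          1  2  3  4           ┃      
  ┃ 5  6  7  8  9 10 11           ┃      
  ┃12 13 14 15 16 17* 18          ┃      
  ┃19 20 21 22 23 24 25           ┃      
  ┗━━━━━━━━━━━━━━━━━━━━━━━━━━━━━━━┛      
                                         
                                         


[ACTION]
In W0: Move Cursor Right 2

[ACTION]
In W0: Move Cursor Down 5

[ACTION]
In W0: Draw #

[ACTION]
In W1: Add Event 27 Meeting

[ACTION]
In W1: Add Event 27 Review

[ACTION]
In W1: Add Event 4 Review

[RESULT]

               ┃                      ###
               ┃                     .###
               ┃                ..... ###
               ┃   #         ...      ###
               ┃                         
               ┃                         
  ┏━━━━━━━━━━━━━━━━━━━━━━━━━━━━━━━┓      
  ┃ CalendarWidget                ┃      
  ┠───────────────────────────────┨      
  ┃          August 2024          ┃      
  ┃Mo Tu We Th Fr Sa Su           ┃━━━━━━
  ┃          1  2  3  4*          ┃      
  ┃ 5  6  7  8  9 10 11           ┃      
  ┃12 13 14 15 16 17* 18          ┃      
  ┃19 20 21 22 23 24 25           ┃      
  ┗━━━━━━━━━━━━━━━━━━━━━━━━━━━━━━━┛      
                                         
                                         


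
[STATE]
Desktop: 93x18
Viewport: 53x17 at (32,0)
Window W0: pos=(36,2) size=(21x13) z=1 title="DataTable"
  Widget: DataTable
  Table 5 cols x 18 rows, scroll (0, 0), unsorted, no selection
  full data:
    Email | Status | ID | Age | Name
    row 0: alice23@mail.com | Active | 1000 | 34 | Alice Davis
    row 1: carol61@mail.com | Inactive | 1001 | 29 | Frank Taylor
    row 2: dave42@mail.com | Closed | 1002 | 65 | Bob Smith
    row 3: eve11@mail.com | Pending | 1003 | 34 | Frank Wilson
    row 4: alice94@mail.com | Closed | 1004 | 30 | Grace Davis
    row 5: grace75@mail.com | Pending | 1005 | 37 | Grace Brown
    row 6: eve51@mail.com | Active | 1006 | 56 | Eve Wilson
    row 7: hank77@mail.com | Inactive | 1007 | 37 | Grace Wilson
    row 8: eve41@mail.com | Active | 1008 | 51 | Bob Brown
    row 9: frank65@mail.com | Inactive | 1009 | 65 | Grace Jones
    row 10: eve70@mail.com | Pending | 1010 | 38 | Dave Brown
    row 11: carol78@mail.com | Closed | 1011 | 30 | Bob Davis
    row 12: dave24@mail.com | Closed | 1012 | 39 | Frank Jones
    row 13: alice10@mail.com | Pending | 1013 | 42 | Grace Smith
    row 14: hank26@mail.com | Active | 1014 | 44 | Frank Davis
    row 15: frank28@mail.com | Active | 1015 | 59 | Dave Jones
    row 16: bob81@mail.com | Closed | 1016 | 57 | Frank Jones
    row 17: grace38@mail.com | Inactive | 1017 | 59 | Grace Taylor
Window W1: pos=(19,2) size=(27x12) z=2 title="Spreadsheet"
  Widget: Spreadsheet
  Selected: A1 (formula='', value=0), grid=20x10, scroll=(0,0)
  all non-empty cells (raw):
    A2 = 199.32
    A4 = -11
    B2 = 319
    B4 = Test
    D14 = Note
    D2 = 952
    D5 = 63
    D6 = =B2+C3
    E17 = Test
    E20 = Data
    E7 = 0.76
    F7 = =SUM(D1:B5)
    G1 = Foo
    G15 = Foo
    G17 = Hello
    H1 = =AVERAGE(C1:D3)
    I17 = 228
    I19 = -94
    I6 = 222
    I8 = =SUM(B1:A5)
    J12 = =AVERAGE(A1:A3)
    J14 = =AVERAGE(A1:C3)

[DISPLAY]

                                                     
                                                     
━━━━━━━━━━━━━┓━━━━━━━━━━┓                            
             ┃e         ┃                            
─────────────┨──────────┨                            
             ┃       │St┃                            
   B       C ┃───────┼──┃                            
-------------┃ail.com│Ac┃                            
       0     ┃ail.com│In┃                            
     319     ┃il.com │Cl┃                            
       0     ┃l.com  │Pe┃                            
Test         ┃ail.com│Cl┃                            
       0     ┃ail.com│Pe┃                            
━━━━━━━━━━━━━┛l.com  │Ac┃                            
    ┗━━━━━━━━━━━━━━━━━━━┛                            
                                                     
                                                     


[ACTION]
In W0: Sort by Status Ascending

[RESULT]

                                                     
                                                     
━━━━━━━━━━━━━┓━━━━━━━━━━┓                            
             ┃e         ┃                            
─────────────┨──────────┨                            
             ┃       │St┃                            
   B       C ┃───────┼──┃                            
-------------┃ail.com│Ac┃                            
       0     ┃l.com  │Ac┃                            
     319     ┃l.com  │Ac┃                            
       0     ┃il.com │Ac┃                            
Test         ┃ail.com│Ac┃                            
       0     ┃il.com │Cl┃                            
━━━━━━━━━━━━━┛ail.com│Cl┃                            
    ┗━━━━━━━━━━━━━━━━━━━┛                            
                                                     
                                                     


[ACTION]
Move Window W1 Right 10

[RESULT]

                                                     
                                                     
━━━━━━━━━━━━━━━━━━━━━━━┓┓                            
preadsheet             ┃┃                            
───────────────────────┨┨                            
:                      ┃┃                            
     A       B       C ┃┃                            
-----------------------┃┃                            
1      [0]       0     ┃┃                            
2   199.32     319     ┃┃                            
3        0       0     ┃┃                            
4      -11Test         ┃┃                            
5        0       0     ┃┃                            
━━━━━━━━━━━━━━━━━━━━━━━┛┃                            
    ┗━━━━━━━━━━━━━━━━━━━┛                            
                                                     
                                                     


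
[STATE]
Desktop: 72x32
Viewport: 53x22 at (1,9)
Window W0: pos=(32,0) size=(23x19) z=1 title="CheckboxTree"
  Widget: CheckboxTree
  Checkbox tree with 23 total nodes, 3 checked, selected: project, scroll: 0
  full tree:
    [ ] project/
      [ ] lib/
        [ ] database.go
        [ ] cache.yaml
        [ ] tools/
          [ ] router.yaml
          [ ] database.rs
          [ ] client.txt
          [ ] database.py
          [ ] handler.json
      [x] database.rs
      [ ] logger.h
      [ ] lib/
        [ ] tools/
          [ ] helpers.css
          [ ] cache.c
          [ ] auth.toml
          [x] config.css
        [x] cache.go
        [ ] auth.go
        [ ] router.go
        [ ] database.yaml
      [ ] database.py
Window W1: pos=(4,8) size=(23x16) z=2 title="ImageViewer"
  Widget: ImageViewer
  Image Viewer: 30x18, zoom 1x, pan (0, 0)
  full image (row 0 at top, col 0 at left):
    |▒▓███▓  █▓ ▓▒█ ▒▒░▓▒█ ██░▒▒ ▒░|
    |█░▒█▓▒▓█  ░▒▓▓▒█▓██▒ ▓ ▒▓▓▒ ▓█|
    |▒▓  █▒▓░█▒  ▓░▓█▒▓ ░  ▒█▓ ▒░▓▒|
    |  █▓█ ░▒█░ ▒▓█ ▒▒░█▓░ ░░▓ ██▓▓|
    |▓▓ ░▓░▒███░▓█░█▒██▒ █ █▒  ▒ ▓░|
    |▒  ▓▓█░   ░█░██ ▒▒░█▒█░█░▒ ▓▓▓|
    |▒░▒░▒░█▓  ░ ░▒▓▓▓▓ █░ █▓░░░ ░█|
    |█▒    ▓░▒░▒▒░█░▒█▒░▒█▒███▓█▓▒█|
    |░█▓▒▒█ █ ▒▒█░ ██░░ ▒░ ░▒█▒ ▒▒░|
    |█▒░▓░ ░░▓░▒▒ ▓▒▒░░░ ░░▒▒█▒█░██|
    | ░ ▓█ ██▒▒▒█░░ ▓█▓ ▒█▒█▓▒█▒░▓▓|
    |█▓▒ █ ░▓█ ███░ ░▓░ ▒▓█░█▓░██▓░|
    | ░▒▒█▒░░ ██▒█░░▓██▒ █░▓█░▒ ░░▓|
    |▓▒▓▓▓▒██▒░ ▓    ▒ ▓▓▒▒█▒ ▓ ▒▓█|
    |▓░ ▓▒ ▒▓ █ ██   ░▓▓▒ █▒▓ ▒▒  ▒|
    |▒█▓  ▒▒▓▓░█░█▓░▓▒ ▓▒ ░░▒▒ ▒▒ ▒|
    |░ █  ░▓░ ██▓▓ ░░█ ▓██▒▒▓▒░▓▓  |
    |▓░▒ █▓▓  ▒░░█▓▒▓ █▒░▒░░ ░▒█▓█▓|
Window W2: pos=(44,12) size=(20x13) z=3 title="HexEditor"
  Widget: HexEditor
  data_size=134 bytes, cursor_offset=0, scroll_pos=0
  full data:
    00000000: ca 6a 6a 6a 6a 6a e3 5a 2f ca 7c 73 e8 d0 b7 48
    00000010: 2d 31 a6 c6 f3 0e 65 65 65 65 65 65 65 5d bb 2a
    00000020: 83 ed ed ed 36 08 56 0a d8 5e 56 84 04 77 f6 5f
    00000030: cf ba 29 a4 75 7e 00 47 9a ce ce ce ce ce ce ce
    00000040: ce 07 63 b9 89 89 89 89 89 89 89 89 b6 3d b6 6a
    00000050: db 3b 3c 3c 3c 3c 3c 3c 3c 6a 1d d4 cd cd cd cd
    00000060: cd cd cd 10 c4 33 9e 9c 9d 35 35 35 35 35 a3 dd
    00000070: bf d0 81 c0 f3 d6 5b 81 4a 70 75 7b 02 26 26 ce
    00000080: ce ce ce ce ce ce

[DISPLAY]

   ┃ ImageViewer         ┃     ┃       [ ] database.r
   ┠─────────────────────┨     ┃       [ ] client.txt
   ┃▒▓███▓  █▓ ▓▒█ ▒▒░▓▒█┃     ┃       [ ] database.p
   ┃█░▒█▓▒▓█  ░▒▓▓▒█▓██▒ ┃     ┃       [ ] ┏━━━━━━━━━
   ┃▒▓  █▒▓░█▒  ▓░▓█▒▓ ░ ┃     ┃   [x] data┃ HexEdito
   ┃  █▓█ ░▒█░ ▒▓█ ▒▒░█▓░┃     ┃   [ ] logg┠─────────
   ┃▓▓ ░▓░▒███░▓█░█▒██▒ █┃     ┃   [-] lib/┃00000000 
   ┃▒  ▓▓█░   ░█░██ ▒▒░█▒┃     ┃     [-] to┃00000010 
   ┃▒░▒░▒░█▓  ░ ░▒▓▓▓▓ █░┃     ┃       [ ] ┃00000020 
   ┃█▒    ▓░▒░▒▒░█░▒█▒░▒█┃     ┗━━━━━━━━━━━┃00000030 
   ┃░█▓▒▒█ █ ▒▒█░ ██░░ ▒░┃                 ┃00000040 
   ┃█▒░▓░ ░░▓░▒▒ ▓▒▒░░░ ░┃                 ┃00000050 
   ┃ ░ ▓█ ██▒▒▒█░░ ▓█▓ ▒█┃                 ┃00000060 
   ┃█▓▒ █ ░▓█ ███░ ░▓░ ▒▓┃                 ┃00000070 
   ┗━━━━━━━━━━━━━━━━━━━━━┛                 ┃00000080 
                                           ┗━━━━━━━━━
                                                     
                                                     
                                                     
                                                     
                                                     
                                                     


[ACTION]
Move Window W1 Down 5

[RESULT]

                               ┃       [ ] database.r
                               ┃       [ ] client.txt
                               ┃       [ ] database.p
                               ┃       [ ] ┏━━━━━━━━━
   ┏━━━━━━━━━━━━━━━━━━━━━┓     ┃   [x] data┃ HexEdito
   ┃ ImageViewer         ┃     ┃   [ ] logg┠─────────
   ┠─────────────────────┨     ┃   [-] lib/┃00000000 
   ┃▒▓███▓  █▓ ▓▒█ ▒▒░▓▒█┃     ┃     [-] to┃00000010 
   ┃█░▒█▓▒▓█  ░▒▓▓▒█▓██▒ ┃     ┃       [ ] ┃00000020 
   ┃▒▓  █▒▓░█▒  ▓░▓█▒▓ ░ ┃     ┗━━━━━━━━━━━┃00000030 
   ┃  █▓█ ░▒█░ ▒▓█ ▒▒░█▓░┃                 ┃00000040 
   ┃▓▓ ░▓░▒███░▓█░█▒██▒ █┃                 ┃00000050 
   ┃▒  ▓▓█░   ░█░██ ▒▒░█▒┃                 ┃00000060 
   ┃▒░▒░▒░█▓  ░ ░▒▓▓▓▓ █░┃                 ┃00000070 
   ┃█▒    ▓░▒░▒▒░█░▒█▒░▒█┃                 ┃00000080 
   ┃░█▓▒▒█ █ ▒▒█░ ██░░ ▒░┃                 ┗━━━━━━━━━
   ┃█▒░▓░ ░░▓░▒▒ ▓▒▒░░░ ░┃                           
   ┃ ░ ▓█ ██▒▒▒█░░ ▓█▓ ▒█┃                           
   ┃█▓▒ █ ░▓█ ███░ ░▓░ ▒▓┃                           
   ┗━━━━━━━━━━━━━━━━━━━━━┛                           
                                                     
                                                     


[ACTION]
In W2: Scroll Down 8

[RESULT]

                               ┃       [ ] database.r
                               ┃       [ ] client.txt
                               ┃       [ ] database.p
                               ┃       [ ] ┏━━━━━━━━━
   ┏━━━━━━━━━━━━━━━━━━━━━┓     ┃   [x] data┃ HexEdito
   ┃ ImageViewer         ┃     ┃   [ ] logg┠─────────
   ┠─────────────────────┨     ┃   [-] lib/┃00000080 
   ┃▒▓███▓  █▓ ▓▒█ ▒▒░▓▒█┃     ┃     [-] to┃         
   ┃█░▒█▓▒▓█  ░▒▓▓▒█▓██▒ ┃     ┃       [ ] ┃         
   ┃▒▓  █▒▓░█▒  ▓░▓█▒▓ ░ ┃     ┗━━━━━━━━━━━┃         
   ┃  █▓█ ░▒█░ ▒▓█ ▒▒░█▓░┃                 ┃         
   ┃▓▓ ░▓░▒███░▓█░█▒██▒ █┃                 ┃         
   ┃▒  ▓▓█░   ░█░██ ▒▒░█▒┃                 ┃         
   ┃▒░▒░▒░█▓  ░ ░▒▓▓▓▓ █░┃                 ┃         
   ┃█▒    ▓░▒░▒▒░█░▒█▒░▒█┃                 ┃         
   ┃░█▓▒▒█ █ ▒▒█░ ██░░ ▒░┃                 ┗━━━━━━━━━
   ┃█▒░▓░ ░░▓░▒▒ ▓▒▒░░░ ░┃                           
   ┃ ░ ▓█ ██▒▒▒█░░ ▓█▓ ▒█┃                           
   ┃█▓▒ █ ░▓█ ███░ ░▓░ ▒▓┃                           
   ┗━━━━━━━━━━━━━━━━━━━━━┛                           
                                                     
                                                     


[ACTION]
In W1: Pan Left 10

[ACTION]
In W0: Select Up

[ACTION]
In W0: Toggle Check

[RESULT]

                               ┃       [x] database.r
                               ┃       [x] client.txt
                               ┃       [x] database.p
                               ┃       [x] ┏━━━━━━━━━
   ┏━━━━━━━━━━━━━━━━━━━━━┓     ┃   [x] data┃ HexEdito
   ┃ ImageViewer         ┃     ┃   [x] logg┠─────────
   ┠─────────────────────┨     ┃   [x] lib/┃00000080 
   ┃▒▓███▓  █▓ ▓▒█ ▒▒░▓▒█┃     ┃     [x] to┃         
   ┃█░▒█▓▒▓█  ░▒▓▓▒█▓██▒ ┃     ┃       [x] ┃         
   ┃▒▓  █▒▓░█▒  ▓░▓█▒▓ ░ ┃     ┗━━━━━━━━━━━┃         
   ┃  █▓█ ░▒█░ ▒▓█ ▒▒░█▓░┃                 ┃         
   ┃▓▓ ░▓░▒███░▓█░█▒██▒ █┃                 ┃         
   ┃▒  ▓▓█░   ░█░██ ▒▒░█▒┃                 ┃         
   ┃▒░▒░▒░█▓  ░ ░▒▓▓▓▓ █░┃                 ┃         
   ┃█▒    ▓░▒░▒▒░█░▒█▒░▒█┃                 ┃         
   ┃░█▓▒▒█ █ ▒▒█░ ██░░ ▒░┃                 ┗━━━━━━━━━
   ┃█▒░▓░ ░░▓░▒▒ ▓▒▒░░░ ░┃                           
   ┃ ░ ▓█ ██▒▒▒█░░ ▓█▓ ▒█┃                           
   ┃█▓▒ █ ░▓█ ███░ ░▓░ ▒▓┃                           
   ┗━━━━━━━━━━━━━━━━━━━━━┛                           
                                                     
                                                     
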